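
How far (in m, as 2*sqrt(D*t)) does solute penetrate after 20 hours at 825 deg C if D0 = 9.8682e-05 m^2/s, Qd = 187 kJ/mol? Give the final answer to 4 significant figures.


Step 1: D = D0 * exp(-Qd/(R*T))
T = 1098.15 K
D = 9.8682e-05 * exp(-187e3 / (8.314 * 1098.15)) = 1.25623e-13 m^2/s
Step 2: L = 2*sqrt(D*t)
t = 20 h = 72000 s
L = 2*sqrt(1.25623e-13 * 72000) = 1.902e-04 m


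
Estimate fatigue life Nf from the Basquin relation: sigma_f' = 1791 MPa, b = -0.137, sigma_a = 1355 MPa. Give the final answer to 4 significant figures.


sigma_a = sigma_f' * (2*Nf)^b
2*Nf = (sigma_a / sigma_f')^(1/b)
2*Nf = (1355 / 1791)^(1/-0.137)
2*Nf = 7.66218
Nf = 3.831 cycles


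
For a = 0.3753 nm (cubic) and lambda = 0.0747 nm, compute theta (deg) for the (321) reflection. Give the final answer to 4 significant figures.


d = a / sqrt(h^2+k^2+l^2)
d = 0.3753 / sqrt(14) = 0.100303 nm
lambda = 2*d*sin(theta)  =>  sin(theta) = lambda / (2*d)
sin(theta) = 0.0747 / (2 * 0.100303) = 0.372371
theta = 21.86 deg


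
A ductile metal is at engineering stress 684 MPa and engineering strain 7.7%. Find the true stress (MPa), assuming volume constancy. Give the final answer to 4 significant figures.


sigma_true = sigma_eng * (1 + epsilon_eng)
sigma_true = 684 * (1 + 0.077)
sigma_true = 736.7 MPa


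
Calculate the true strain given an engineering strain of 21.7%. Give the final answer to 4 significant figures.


epsilon_true = ln(1 + epsilon_eng)
epsilon_true = ln(1 + 0.217)
epsilon_true = 0.1964


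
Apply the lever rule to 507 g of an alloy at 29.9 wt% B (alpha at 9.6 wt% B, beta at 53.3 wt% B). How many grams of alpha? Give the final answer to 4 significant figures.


f_alpha = (C_beta - C0) / (C_beta - C_alpha)
f_alpha = (53.3 - 29.9) / (53.3 - 9.6) = 0.535469
m_alpha = f_alpha * m_total = 0.535469 * 507 = 271.5 g


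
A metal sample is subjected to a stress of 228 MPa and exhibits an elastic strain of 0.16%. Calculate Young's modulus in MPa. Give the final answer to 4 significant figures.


E = sigma / epsilon
epsilon = 0.16% = 1.6e-03
E = 228 / 1.6e-03
E = 142500 MPa


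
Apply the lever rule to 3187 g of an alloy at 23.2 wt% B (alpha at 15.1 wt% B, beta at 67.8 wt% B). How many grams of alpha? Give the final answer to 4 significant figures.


f_alpha = (C_beta - C0) / (C_beta - C_alpha)
f_alpha = (67.8 - 23.2) / (67.8 - 15.1) = 0.8463
m_alpha = f_alpha * m_total = 0.8463 * 3187 = 2697 g


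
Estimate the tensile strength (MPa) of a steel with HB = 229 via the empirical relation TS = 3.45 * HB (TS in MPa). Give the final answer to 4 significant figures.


TS (MPa) = 3.45 * HB
TS = 3.45 * 229
TS = 790.1 MPa


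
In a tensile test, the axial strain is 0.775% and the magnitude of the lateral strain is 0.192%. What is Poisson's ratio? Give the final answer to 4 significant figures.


nu = -epsilon_lat / epsilon_axial
Lateral strain is contraction (negative), so using magnitudes:
nu = 0.192 / 0.775
nu = 0.2477


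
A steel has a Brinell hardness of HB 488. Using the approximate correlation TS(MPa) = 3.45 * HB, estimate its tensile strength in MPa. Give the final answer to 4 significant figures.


TS (MPa) = 3.45 * HB
TS = 3.45 * 488
TS = 1684 MPa


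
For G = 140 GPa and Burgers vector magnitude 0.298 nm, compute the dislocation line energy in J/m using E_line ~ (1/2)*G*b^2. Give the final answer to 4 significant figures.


E = G*b^2/2
b = 0.298 nm = 2.98e-10 m
G = 140 GPa = 1.4e+11 Pa
E = 0.5 * 1.4e+11 * (2.98e-10)^2
E = 6.216e-09 J/m


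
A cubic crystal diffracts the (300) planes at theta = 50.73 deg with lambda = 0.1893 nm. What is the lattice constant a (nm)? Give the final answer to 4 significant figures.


d = lambda / (2*sin(theta))
d = 0.1893 / (2*sin(50.73 deg))
d = 0.12226 nm
a = d * sqrt(h^2+k^2+l^2) = 0.12226 * sqrt(9)
a = 0.3668 nm


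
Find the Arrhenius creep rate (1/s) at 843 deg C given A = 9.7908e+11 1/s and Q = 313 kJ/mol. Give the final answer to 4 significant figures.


rate = A * exp(-Q / (R*T))
T = 843 + 273.15 = 1116.15 K
rate = 9.7908e+11 * exp(-313e3 / (8.314 * 1116.15))
rate = 2.199e-03 1/s


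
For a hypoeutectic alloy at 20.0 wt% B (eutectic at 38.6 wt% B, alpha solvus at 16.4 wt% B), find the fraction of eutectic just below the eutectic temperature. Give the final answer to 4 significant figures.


f_primary = (C_e - C0) / (C_e - C_alpha_max)
f_primary = (38.6 - 20.0) / (38.6 - 16.4)
f_primary = 0.837838
f_eutectic = 1 - 0.837838 = 0.1622


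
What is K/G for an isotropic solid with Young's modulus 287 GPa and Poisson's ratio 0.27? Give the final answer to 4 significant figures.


G = E / (2*(1+nu))
G = 287 / (2*(1+0.27)) = 112.992 GPa
K = E / (3*(1-2*nu))
K = 287 / (3*(1-2*0.27)) = 207.971 GPa
K/G = 207.971 / 112.992 = 1.841


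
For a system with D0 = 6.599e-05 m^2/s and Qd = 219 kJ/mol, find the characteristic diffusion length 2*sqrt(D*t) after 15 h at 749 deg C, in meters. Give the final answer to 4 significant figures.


Step 1: D = D0 * exp(-Qd/(R*T))
T = 1022.15 K
D = 6.599e-05 * exp(-219e3 / (8.314 * 1022.15)) = 4.24209e-16 m^2/s
Step 2: L = 2*sqrt(D*t)
t = 15 h = 54000 s
L = 2*sqrt(4.24209e-16 * 54000) = 9.572e-06 m


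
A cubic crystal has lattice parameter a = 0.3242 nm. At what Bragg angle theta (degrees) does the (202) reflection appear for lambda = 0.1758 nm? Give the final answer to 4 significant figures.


d = a / sqrt(h^2+k^2+l^2)
d = 0.3242 / sqrt(8) = 0.114622 nm
lambda = 2*d*sin(theta)  =>  sin(theta) = lambda / (2*d)
sin(theta) = 0.1758 / (2 * 0.114622) = 0.766868
theta = 50.07 deg


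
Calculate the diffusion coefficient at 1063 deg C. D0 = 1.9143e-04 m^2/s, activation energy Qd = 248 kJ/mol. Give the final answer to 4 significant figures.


D = D0 * exp(-Qd / (R*T))
T = 1336.15 K
D = 1.9143e-04 * exp(-248e3 / (8.314 * 1336.15))
D = 3.859e-14 m^2/s


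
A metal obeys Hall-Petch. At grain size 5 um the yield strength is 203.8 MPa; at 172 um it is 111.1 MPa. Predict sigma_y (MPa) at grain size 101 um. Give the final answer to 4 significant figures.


sigma_y = sigma0 + k / sqrt(d)
1/sqrt(d1) = 1/sqrt(5e-06) = 447.214;  1/sqrt(d2) = 76.2493
k = (sigma1 - sigma2) / (1/sqrt(d1) - 1/sqrt(d2)) = (203.8 - 111.1) / (447.214 - 76.2493) = 0.249889 MPa*m^0.5
sigma0 = sigma1 - k/sqrt(d1) = 203.8 - 0.249889*447.214 = 92.0461 MPa
sigma_y(d3) = 92.0461 + 0.249889 / sqrt(1.01e-04) = 116.9 MPa


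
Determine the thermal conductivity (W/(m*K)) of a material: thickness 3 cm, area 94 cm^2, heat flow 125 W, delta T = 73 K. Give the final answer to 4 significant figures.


k = Q*L / (A*dT)
L = 0.03 m, A = 9.4e-03 m^2
k = 125 * 0.03 / (9.4e-03 * 73)
k = 5.465 W/(m*K)


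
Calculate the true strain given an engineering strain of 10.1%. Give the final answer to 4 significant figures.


epsilon_true = ln(1 + epsilon_eng)
epsilon_true = ln(1 + 0.101)
epsilon_true = 0.09622


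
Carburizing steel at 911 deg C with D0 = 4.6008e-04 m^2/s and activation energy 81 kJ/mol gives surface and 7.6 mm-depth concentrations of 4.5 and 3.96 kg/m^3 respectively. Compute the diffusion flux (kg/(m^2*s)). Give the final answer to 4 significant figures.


Step 1: D = D0 * exp(-Qd/(R*T))
T = 911 + 273.15 = 1184.15 K
D = 4.6008e-04 * exp(-81e3 / (8.314 * 1184.15)) = 1.22934e-07 m^2/s
Step 2: J = D * (C1 - C2) / dx
J = 1.22934e-07 * (4.5 - 3.96) / 7.6e-03
J = 8.735e-06 kg/(m^2*s)


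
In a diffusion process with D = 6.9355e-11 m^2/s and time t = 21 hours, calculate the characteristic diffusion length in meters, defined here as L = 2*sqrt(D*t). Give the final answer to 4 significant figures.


t = 21 hr = 75600 s
Diffusion length = 2*sqrt(D*t)
= 2*sqrt(6.9355e-11 * 75600)
= 4.58e-03 m


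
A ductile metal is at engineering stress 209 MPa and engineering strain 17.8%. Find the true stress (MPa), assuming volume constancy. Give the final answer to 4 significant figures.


sigma_true = sigma_eng * (1 + epsilon_eng)
sigma_true = 209 * (1 + 0.178)
sigma_true = 246.2 MPa


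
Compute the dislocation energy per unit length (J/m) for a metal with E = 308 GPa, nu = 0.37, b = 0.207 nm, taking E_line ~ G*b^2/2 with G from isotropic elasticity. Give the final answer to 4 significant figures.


Step 1: G = E / (2*(1+nu))
G = 308 / (2*(1+0.37)) = 112.409 GPa = 1.12409e+11 Pa
Step 2: E_line = G*b^2/2
b = 0.207 nm = 2.07e-10 m
E_line = 0.5 * 1.12409e+11 * (2.07e-10)^2 = 2.408e-09 J/m


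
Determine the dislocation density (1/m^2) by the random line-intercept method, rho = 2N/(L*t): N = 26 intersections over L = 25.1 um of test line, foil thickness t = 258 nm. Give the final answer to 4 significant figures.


rho = 2N / (L * t)
L = 25.1 um = 2.51e-05 m, t = 258 nm = 2.58e-07 m
rho = 2 * 26 / (2.51e-05 * 2.58e-07)
rho = 8.03e+12 1/m^2


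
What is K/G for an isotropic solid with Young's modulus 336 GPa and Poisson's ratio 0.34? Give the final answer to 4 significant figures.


G = E / (2*(1+nu))
G = 336 / (2*(1+0.34)) = 125.373 GPa
K = E / (3*(1-2*nu))
K = 336 / (3*(1-2*0.34)) = 350 GPa
K/G = 350 / 125.373 = 2.792


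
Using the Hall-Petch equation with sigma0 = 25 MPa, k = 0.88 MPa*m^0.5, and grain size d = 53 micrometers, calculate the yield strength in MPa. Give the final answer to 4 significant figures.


sigma_y = sigma0 + k / sqrt(d)
d = 53 um = 5.3e-05 m
sigma_y = 25 + 0.88 / sqrt(5.3e-05)
sigma_y = 145.9 MPa


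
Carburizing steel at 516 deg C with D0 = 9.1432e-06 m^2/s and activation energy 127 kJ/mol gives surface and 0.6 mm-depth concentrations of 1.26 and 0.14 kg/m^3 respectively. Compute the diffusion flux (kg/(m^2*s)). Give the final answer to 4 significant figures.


Step 1: D = D0 * exp(-Qd/(R*T))
T = 516 + 273.15 = 789.15 K
D = 9.1432e-06 * exp(-127e3 / (8.314 * 789.15)) = 3.58538e-14 m^2/s
Step 2: J = D * (C1 - C2) / dx
J = 3.58538e-14 * (1.26 - 0.14) / 6e-04
J = 6.693e-11 kg/(m^2*s)


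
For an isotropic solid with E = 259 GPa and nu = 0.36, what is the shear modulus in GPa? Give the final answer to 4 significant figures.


G = E / (2*(1+nu))
G = 259 / (2*(1+0.36))
G = 95.22 GPa


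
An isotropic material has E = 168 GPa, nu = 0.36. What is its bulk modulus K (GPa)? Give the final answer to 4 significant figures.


K = E / (3*(1-2*nu))
K = 168 / (3*(1-2*0.36))
K = 200 GPa


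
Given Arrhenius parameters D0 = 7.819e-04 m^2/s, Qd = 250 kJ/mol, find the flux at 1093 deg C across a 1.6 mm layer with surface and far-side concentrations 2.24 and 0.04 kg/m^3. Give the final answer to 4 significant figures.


Step 1: D = D0 * exp(-Qd/(R*T))
T = 1093 + 273.15 = 1366.15 K
D = 7.819e-04 * exp(-250e3 / (8.314 * 1366.15)) = 2.15812e-13 m^2/s
Step 2: J = D * (C1 - C2) / dx
J = 2.15812e-13 * (2.24 - 0.04) / 1.6e-03
J = 2.967e-10 kg/(m^2*s)


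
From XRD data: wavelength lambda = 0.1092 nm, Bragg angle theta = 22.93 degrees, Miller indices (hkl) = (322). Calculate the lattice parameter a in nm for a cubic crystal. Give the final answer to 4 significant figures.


d = lambda / (2*sin(theta))
d = 0.1092 / (2*sin(22.93 deg))
d = 0.140141 nm
a = d * sqrt(h^2+k^2+l^2) = 0.140141 * sqrt(17)
a = 0.5778 nm


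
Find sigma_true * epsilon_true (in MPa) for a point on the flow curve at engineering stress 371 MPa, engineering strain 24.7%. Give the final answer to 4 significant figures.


sigma_true = sigma_eng * (1 + epsilon_eng)
sigma_true = 371 * (1 + 0.247) = 462.637 MPa
epsilon_true = ln(1 + epsilon_eng)
epsilon_true = ln(1 + 0.247) = 0.220741
sigma_true * epsilon_true = 462.637 * 0.220741 = 102.1 MPa


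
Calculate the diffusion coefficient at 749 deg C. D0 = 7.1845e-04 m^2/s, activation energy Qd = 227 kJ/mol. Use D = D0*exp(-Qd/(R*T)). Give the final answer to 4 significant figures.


D = D0 * exp(-Qd / (R*T))
T = 1022.15 K
D = 7.1845e-04 * exp(-227e3 / (8.314 * 1022.15))
D = 1.802e-15 m^2/s


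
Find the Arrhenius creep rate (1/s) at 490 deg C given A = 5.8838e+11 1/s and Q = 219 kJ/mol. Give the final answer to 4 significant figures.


rate = A * exp(-Q / (R*T))
T = 490 + 273.15 = 763.15 K
rate = 5.8838e+11 * exp(-219e3 / (8.314 * 763.15))
rate = 6.018e-04 1/s


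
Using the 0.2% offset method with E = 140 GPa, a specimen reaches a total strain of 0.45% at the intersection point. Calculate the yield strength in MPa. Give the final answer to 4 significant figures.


Offset strain = 0.002
Elastic strain at yield = total_strain - offset = 4.5e-03 - 0.002 = 2.5e-03
sigma_y = E * elastic_strain = 140000 * 2.5e-03
sigma_y = 350 MPa


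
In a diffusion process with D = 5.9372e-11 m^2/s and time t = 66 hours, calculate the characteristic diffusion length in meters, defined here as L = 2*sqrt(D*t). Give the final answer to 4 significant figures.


t = 66 hr = 237600 s
Diffusion length = 2*sqrt(D*t)
= 2*sqrt(5.9372e-11 * 237600)
= 7.512e-03 m


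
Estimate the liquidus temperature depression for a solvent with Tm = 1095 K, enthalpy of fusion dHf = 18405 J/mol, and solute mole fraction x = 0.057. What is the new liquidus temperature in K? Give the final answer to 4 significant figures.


dT = R*Tm^2*x / dHf
dT = 8.314 * 1095^2 * 0.057 / 18405
dT = 30.8729 K
T_new = 1095 - 30.8729 = 1064 K


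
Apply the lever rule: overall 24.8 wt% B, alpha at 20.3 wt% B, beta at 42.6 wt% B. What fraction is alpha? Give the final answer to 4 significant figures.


f_alpha = (C_beta - C0) / (C_beta - C_alpha)
f_alpha = (42.6 - 24.8) / (42.6 - 20.3)
f_alpha = 0.7982


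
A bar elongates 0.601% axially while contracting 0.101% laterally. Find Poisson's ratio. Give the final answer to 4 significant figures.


nu = -epsilon_lat / epsilon_axial
Lateral strain is contraction (negative), so using magnitudes:
nu = 0.101 / 0.601
nu = 0.1681


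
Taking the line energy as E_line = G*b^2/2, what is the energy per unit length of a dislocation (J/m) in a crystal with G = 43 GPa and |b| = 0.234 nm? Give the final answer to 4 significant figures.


E = G*b^2/2
b = 0.234 nm = 2.34e-10 m
G = 43 GPa = 4.3e+10 Pa
E = 0.5 * 4.3e+10 * (2.34e-10)^2
E = 1.177e-09 J/m


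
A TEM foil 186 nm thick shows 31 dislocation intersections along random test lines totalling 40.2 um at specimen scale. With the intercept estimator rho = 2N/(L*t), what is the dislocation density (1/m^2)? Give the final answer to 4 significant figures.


rho = 2N / (L * t)
L = 40.2 um = 4.02e-05 m, t = 186 nm = 1.86e-07 m
rho = 2 * 31 / (4.02e-05 * 1.86e-07)
rho = 8.292e+12 1/m^2


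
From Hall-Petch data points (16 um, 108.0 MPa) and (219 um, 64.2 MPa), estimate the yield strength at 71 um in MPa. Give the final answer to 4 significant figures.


sigma_y = sigma0 + k / sqrt(d)
1/sqrt(d1) = 1/sqrt(1.6e-05) = 250;  1/sqrt(d2) = 67.5737
k = (sigma1 - sigma2) / (1/sqrt(d1) - 1/sqrt(d2)) = (108.0 - 64.2) / (250 - 67.5737) = 0.240097 MPa*m^0.5
sigma0 = sigma1 - k/sqrt(d1) = 108.0 - 0.240097*250 = 47.9757 MPa
sigma_y(d3) = 47.9757 + 0.240097 / sqrt(7.1e-05) = 76.47 MPa


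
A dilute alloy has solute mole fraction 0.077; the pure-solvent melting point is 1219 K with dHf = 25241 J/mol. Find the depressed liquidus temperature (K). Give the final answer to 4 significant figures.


dT = R*Tm^2*x / dHf
dT = 8.314 * 1219^2 * 0.077 / 25241
dT = 37.6879 K
T_new = 1219 - 37.6879 = 1181 K


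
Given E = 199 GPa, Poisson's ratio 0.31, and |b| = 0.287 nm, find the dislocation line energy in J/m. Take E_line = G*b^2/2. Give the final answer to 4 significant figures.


Step 1: G = E / (2*(1+nu))
G = 199 / (2*(1+0.31)) = 75.9542 GPa = 7.59542e+10 Pa
Step 2: E_line = G*b^2/2
b = 0.287 nm = 2.87e-10 m
E_line = 0.5 * 7.59542e+10 * (2.87e-10)^2 = 3.128e-09 J/m


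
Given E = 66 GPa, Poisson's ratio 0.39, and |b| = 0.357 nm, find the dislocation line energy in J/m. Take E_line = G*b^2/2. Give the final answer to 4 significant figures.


Step 1: G = E / (2*(1+nu))
G = 66 / (2*(1+0.39)) = 23.741 GPa = 2.3741e+10 Pa
Step 2: E_line = G*b^2/2
b = 0.357 nm = 3.57e-10 m
E_line = 0.5 * 2.3741e+10 * (3.57e-10)^2 = 1.513e-09 J/m


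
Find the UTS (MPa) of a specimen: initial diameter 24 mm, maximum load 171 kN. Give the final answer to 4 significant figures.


A0 = pi*(d/2)^2 = pi*(24/2)^2 = 452.389 mm^2
UTS = F_max / A0 = 171*1000 / 452.389
UTS = 378 MPa


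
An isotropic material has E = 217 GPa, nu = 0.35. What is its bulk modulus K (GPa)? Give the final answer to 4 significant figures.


K = E / (3*(1-2*nu))
K = 217 / (3*(1-2*0.35))
K = 241.1 GPa


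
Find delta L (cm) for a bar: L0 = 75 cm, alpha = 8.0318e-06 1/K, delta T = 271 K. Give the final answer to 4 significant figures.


dL = L0 * alpha * dT
dL = 75 * 8.0318e-06 * 271
dL = 0.1632 cm


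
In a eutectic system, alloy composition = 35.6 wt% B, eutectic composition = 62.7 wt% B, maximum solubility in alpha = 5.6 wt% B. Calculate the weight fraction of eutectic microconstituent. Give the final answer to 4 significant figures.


f_primary = (C_e - C0) / (C_e - C_alpha_max)
f_primary = (62.7 - 35.6) / (62.7 - 5.6)
f_primary = 0.474606
f_eutectic = 1 - 0.474606 = 0.5254


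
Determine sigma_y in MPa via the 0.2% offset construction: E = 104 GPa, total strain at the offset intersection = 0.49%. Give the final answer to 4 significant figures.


Offset strain = 0.002
Elastic strain at yield = total_strain - offset = 4.9e-03 - 0.002 = 2.9e-03
sigma_y = E * elastic_strain = 104000 * 2.9e-03
sigma_y = 301.6 MPa


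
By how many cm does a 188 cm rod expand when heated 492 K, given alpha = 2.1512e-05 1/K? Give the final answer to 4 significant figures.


dL = L0 * alpha * dT
dL = 188 * 2.1512e-05 * 492
dL = 1.99 cm


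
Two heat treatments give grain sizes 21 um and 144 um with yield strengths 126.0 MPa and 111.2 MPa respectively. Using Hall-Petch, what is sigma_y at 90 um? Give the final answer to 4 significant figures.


sigma_y = sigma0 + k / sqrt(d)
1/sqrt(d1) = 1/sqrt(2.1e-05) = 218.218;  1/sqrt(d2) = 83.3333
k = (sigma1 - sigma2) / (1/sqrt(d1) - 1/sqrt(d2)) = (126.0 - 111.2) / (218.218 - 83.3333) = 0.109723 MPa*m^0.5
sigma0 = sigma1 - k/sqrt(d1) = 126.0 - 0.109723*218.218 = 102.056 MPa
sigma_y(d3) = 102.056 + 0.109723 / sqrt(9e-05) = 113.6 MPa


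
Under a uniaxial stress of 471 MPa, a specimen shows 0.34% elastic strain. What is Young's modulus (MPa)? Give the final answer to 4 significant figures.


E = sigma / epsilon
epsilon = 0.34% = 3.4e-03
E = 471 / 3.4e-03
E = 138500 MPa


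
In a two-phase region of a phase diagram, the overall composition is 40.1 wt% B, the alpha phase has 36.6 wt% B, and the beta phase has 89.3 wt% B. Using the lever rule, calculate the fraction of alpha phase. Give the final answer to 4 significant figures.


f_alpha = (C_beta - C0) / (C_beta - C_alpha)
f_alpha = (89.3 - 40.1) / (89.3 - 36.6)
f_alpha = 0.9336


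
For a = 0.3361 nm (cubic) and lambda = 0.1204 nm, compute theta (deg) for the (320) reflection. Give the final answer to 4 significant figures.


d = a / sqrt(h^2+k^2+l^2)
d = 0.3361 / sqrt(13) = 0.0932174 nm
lambda = 2*d*sin(theta)  =>  sin(theta) = lambda / (2*d)
sin(theta) = 0.1204 / (2 * 0.0932174) = 0.645802
theta = 40.23 deg


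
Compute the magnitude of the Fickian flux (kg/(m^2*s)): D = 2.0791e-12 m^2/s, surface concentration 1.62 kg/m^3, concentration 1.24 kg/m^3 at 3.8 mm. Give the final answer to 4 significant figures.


J = -D * (dC/dx) = D * (C1 - C2) / dx
J = 2.0791e-12 * (1.62 - 1.24) / 3.8e-03
J = 2.079e-10 kg/(m^2*s)


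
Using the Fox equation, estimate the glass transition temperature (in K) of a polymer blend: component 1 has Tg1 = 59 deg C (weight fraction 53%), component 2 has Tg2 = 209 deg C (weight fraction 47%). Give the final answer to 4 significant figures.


1/Tg = w1/Tg1 + w2/Tg2 (in Kelvin)
Tg1 = 332.15 K, Tg2 = 482.15 K
1/Tg = 0.53/332.15 + 0.47/482.15
Tg = 389 K


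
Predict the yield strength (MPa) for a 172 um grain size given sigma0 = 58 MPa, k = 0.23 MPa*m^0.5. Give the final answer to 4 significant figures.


sigma_y = sigma0 + k / sqrt(d)
d = 172 um = 1.72e-04 m
sigma_y = 58 + 0.23 / sqrt(1.72e-04)
sigma_y = 75.54 MPa


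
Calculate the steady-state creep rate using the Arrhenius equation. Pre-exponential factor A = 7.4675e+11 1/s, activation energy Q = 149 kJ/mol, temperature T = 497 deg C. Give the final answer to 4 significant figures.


rate = A * exp(-Q / (R*T))
T = 497 + 273.15 = 770.15 K
rate = 7.4675e+11 * exp(-149e3 / (8.314 * 770.15))
rate = 58.48 1/s


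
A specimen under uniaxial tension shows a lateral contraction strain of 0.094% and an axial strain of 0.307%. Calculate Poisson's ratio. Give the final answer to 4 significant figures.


nu = -epsilon_lat / epsilon_axial
Lateral strain is contraction (negative), so using magnitudes:
nu = 0.094 / 0.307
nu = 0.3062


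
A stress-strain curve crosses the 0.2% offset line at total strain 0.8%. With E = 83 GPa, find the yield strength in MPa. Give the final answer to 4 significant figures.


Offset strain = 0.002
Elastic strain at yield = total_strain - offset = 8e-03 - 0.002 = 6e-03
sigma_y = E * elastic_strain = 83000 * 6e-03
sigma_y = 498 MPa


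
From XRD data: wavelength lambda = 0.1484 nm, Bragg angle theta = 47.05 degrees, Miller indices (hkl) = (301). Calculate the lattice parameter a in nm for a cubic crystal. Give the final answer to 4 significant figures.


d = lambda / (2*sin(theta))
d = 0.1484 / (2*sin(47.05 deg))
d = 0.101373 nm
a = d * sqrt(h^2+k^2+l^2) = 0.101373 * sqrt(10)
a = 0.3206 nm


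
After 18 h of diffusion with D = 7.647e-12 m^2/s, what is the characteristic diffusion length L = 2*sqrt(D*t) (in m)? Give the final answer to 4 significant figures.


t = 18 hr = 64800 s
Diffusion length = 2*sqrt(D*t)
= 2*sqrt(7.647e-12 * 64800)
= 1.408e-03 m


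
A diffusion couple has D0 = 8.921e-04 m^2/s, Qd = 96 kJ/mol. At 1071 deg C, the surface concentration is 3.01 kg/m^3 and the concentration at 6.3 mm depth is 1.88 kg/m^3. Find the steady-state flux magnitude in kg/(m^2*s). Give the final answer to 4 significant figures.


Step 1: D = D0 * exp(-Qd/(R*T))
T = 1071 + 273.15 = 1344.15 K
D = 8.921e-04 * exp(-96e3 / (8.314 * 1344.15)) = 1.65825e-07 m^2/s
Step 2: J = D * (C1 - C2) / dx
J = 1.65825e-07 * (3.01 - 1.88) / 6.3e-03
J = 2.974e-05 kg/(m^2*s)


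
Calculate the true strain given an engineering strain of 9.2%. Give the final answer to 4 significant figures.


epsilon_true = ln(1 + epsilon_eng)
epsilon_true = ln(1 + 0.092)
epsilon_true = 0.08801


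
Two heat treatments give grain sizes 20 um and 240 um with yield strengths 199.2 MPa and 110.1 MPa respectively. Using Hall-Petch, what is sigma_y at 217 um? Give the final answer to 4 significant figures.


sigma_y = sigma0 + k / sqrt(d)
1/sqrt(d1) = 1/sqrt(2e-05) = 223.607;  1/sqrt(d2) = 64.5497
k = (sigma1 - sigma2) / (1/sqrt(d1) - 1/sqrt(d2)) = (199.2 - 110.1) / (223.607 - 64.5497) = 0.560176 MPa*m^0.5
sigma0 = sigma1 - k/sqrt(d1) = 199.2 - 0.560176*223.607 = 73.9408 MPa
sigma_y(d3) = 73.9408 + 0.560176 / sqrt(2.17e-04) = 112 MPa


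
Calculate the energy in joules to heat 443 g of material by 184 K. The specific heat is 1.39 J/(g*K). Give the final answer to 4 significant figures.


Q = m * cp * dT
Q = 443 * 1.39 * 184
Q = 113300 J


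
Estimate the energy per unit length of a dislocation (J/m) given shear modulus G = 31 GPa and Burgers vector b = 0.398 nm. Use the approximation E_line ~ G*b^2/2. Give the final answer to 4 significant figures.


E = G*b^2/2
b = 0.398 nm = 3.98e-10 m
G = 31 GPa = 3.1e+10 Pa
E = 0.5 * 3.1e+10 * (3.98e-10)^2
E = 2.455e-09 J/m


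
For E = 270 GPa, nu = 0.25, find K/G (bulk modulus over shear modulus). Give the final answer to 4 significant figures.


G = E / (2*(1+nu))
G = 270 / (2*(1+0.25)) = 108 GPa
K = E / (3*(1-2*nu))
K = 270 / (3*(1-2*0.25)) = 180 GPa
K/G = 180 / 108 = 1.667


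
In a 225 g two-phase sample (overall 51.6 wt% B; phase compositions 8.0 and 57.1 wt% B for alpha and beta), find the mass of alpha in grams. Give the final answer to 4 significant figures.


f_alpha = (C_beta - C0) / (C_beta - C_alpha)
f_alpha = (57.1 - 51.6) / (57.1 - 8.0) = 0.112016
m_alpha = f_alpha * m_total = 0.112016 * 225 = 25.2 g


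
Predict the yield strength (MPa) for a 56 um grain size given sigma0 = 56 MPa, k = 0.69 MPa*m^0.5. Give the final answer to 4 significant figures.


sigma_y = sigma0 + k / sqrt(d)
d = 56 um = 5.6e-05 m
sigma_y = 56 + 0.69 / sqrt(5.6e-05)
sigma_y = 148.2 MPa


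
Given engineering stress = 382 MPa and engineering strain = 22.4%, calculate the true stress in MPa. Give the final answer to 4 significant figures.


sigma_true = sigma_eng * (1 + epsilon_eng)
sigma_true = 382 * (1 + 0.224)
sigma_true = 467.6 MPa


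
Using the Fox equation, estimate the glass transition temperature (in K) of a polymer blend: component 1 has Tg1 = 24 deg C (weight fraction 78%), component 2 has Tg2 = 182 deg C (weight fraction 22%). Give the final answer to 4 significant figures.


1/Tg = w1/Tg1 + w2/Tg2 (in Kelvin)
Tg1 = 297.15 K, Tg2 = 455.15 K
1/Tg = 0.78/297.15 + 0.22/455.15
Tg = 321.7 K


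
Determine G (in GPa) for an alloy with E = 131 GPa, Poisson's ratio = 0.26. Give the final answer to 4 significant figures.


G = E / (2*(1+nu))
G = 131 / (2*(1+0.26))
G = 51.98 GPa


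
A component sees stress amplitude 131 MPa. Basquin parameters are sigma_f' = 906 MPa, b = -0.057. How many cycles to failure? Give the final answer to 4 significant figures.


sigma_a = sigma_f' * (2*Nf)^b
2*Nf = (sigma_a / sigma_f')^(1/b)
2*Nf = (131 / 906)^(1/-0.057)
2*Nf = 5.42415e+14
Nf = 2.712e+14 cycles


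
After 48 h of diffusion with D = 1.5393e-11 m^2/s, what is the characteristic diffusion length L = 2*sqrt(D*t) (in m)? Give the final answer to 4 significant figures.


t = 48 hr = 172800 s
Diffusion length = 2*sqrt(D*t)
= 2*sqrt(1.5393e-11 * 172800)
= 3.262e-03 m


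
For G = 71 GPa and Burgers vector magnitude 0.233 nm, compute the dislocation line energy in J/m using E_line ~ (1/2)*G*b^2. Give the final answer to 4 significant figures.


E = G*b^2/2
b = 0.233 nm = 2.33e-10 m
G = 71 GPa = 7.1e+10 Pa
E = 0.5 * 7.1e+10 * (2.33e-10)^2
E = 1.927e-09 J/m


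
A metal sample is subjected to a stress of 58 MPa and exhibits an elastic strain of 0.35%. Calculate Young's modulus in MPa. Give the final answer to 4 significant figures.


E = sigma / epsilon
epsilon = 0.35% = 3.5e-03
E = 58 / 3.5e-03
E = 16570 MPa


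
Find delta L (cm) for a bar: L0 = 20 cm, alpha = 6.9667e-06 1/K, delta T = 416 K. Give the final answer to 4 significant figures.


dL = L0 * alpha * dT
dL = 20 * 6.9667e-06 * 416
dL = 0.05796 cm


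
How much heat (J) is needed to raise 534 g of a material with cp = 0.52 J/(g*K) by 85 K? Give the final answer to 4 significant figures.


Q = m * cp * dT
Q = 534 * 0.52 * 85
Q = 23600 J


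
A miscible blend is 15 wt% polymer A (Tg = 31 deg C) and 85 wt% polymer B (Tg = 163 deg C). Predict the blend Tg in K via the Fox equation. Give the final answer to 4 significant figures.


1/Tg = w1/Tg1 + w2/Tg2 (in Kelvin)
Tg1 = 304.15 K, Tg2 = 436.15 K
1/Tg = 0.15/304.15 + 0.85/436.15
Tg = 409.5 K


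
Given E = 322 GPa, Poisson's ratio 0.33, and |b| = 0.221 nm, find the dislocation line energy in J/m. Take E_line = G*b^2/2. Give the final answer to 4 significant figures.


Step 1: G = E / (2*(1+nu))
G = 322 / (2*(1+0.33)) = 121.053 GPa = 1.21053e+11 Pa
Step 2: E_line = G*b^2/2
b = 0.221 nm = 2.21e-10 m
E_line = 0.5 * 1.21053e+11 * (2.21e-10)^2 = 2.956e-09 J/m


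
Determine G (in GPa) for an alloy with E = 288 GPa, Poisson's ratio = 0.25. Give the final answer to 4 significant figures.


G = E / (2*(1+nu))
G = 288 / (2*(1+0.25))
G = 115.2 GPa


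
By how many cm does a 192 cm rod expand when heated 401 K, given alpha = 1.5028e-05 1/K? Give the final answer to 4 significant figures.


dL = L0 * alpha * dT
dL = 192 * 1.5028e-05 * 401
dL = 1.157 cm


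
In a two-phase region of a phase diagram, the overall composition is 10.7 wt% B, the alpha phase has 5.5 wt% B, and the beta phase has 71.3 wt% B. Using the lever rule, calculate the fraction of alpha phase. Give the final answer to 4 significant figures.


f_alpha = (C_beta - C0) / (C_beta - C_alpha)
f_alpha = (71.3 - 10.7) / (71.3 - 5.5)
f_alpha = 0.921


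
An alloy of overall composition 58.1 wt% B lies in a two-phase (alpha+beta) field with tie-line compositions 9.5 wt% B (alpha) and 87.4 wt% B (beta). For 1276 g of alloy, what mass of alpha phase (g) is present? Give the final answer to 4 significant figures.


f_alpha = (C_beta - C0) / (C_beta - C_alpha)
f_alpha = (87.4 - 58.1) / (87.4 - 9.5) = 0.376123
m_alpha = f_alpha * m_total = 0.376123 * 1276 = 479.9 g


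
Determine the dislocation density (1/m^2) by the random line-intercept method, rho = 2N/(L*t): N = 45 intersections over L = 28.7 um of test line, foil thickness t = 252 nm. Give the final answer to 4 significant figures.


rho = 2N / (L * t)
L = 28.7 um = 2.87e-05 m, t = 252 nm = 2.52e-07 m
rho = 2 * 45 / (2.87e-05 * 2.52e-07)
rho = 1.244e+13 1/m^2


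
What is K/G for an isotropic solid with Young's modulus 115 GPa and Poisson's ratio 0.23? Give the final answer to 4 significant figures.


G = E / (2*(1+nu))
G = 115 / (2*(1+0.23)) = 46.748 GPa
K = E / (3*(1-2*nu))
K = 115 / (3*(1-2*0.23)) = 70.9877 GPa
K/G = 70.9877 / 46.748 = 1.519


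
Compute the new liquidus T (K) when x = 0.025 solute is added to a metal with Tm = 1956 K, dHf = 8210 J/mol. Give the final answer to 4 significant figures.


dT = R*Tm^2*x / dHf
dT = 8.314 * 1956^2 * 0.025 / 8210
dT = 96.86 K
T_new = 1956 - 96.86 = 1859 K


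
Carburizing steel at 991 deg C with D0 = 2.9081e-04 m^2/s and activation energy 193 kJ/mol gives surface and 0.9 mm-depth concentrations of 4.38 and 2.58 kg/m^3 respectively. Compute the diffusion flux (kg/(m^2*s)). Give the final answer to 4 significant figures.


Step 1: D = D0 * exp(-Qd/(R*T))
T = 991 + 273.15 = 1264.15 K
D = 2.9081e-04 * exp(-193e3 / (8.314 * 1264.15)) = 3.08012e-12 m^2/s
Step 2: J = D * (C1 - C2) / dx
J = 3.08012e-12 * (4.38 - 2.58) / 9e-04
J = 6.16e-09 kg/(m^2*s)


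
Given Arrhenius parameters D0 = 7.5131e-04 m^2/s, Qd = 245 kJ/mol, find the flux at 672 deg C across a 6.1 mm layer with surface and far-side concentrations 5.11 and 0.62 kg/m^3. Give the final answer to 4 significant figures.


Step 1: D = D0 * exp(-Qd/(R*T))
T = 672 + 273.15 = 945.15 K
D = 7.5131e-04 * exp(-245e3 / (8.314 * 945.15)) = 2.16354e-17 m^2/s
Step 2: J = D * (C1 - C2) / dx
J = 2.16354e-17 * (5.11 - 0.62) / 6.1e-03
J = 1.593e-14 kg/(m^2*s)


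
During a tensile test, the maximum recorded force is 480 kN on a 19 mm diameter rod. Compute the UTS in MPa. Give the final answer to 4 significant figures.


A0 = pi*(d/2)^2 = pi*(19/2)^2 = 283.529 mm^2
UTS = F_max / A0 = 480*1000 / 283.529
UTS = 1693 MPa


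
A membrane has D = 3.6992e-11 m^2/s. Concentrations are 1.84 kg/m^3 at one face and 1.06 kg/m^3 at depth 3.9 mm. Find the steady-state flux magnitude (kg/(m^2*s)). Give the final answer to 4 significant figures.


J = -D * (dC/dx) = D * (C1 - C2) / dx
J = 3.6992e-11 * (1.84 - 1.06) / 3.9e-03
J = 7.398e-09 kg/(m^2*s)


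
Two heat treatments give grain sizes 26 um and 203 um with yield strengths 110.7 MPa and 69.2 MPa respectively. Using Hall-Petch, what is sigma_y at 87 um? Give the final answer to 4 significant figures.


sigma_y = sigma0 + k / sqrt(d)
1/sqrt(d1) = 1/sqrt(2.6e-05) = 196.116;  1/sqrt(d2) = 70.1862
k = (sigma1 - sigma2) / (1/sqrt(d1) - 1/sqrt(d2)) = (110.7 - 69.2) / (196.116 - 70.1862) = 0.329548 MPa*m^0.5
sigma0 = sigma1 - k/sqrt(d1) = 110.7 - 0.329548*196.116 = 46.0702 MPa
sigma_y(d3) = 46.0702 + 0.329548 / sqrt(8.7e-05) = 81.4 MPa


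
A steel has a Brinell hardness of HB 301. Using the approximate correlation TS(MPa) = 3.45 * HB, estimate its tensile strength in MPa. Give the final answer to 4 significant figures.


TS (MPa) = 3.45 * HB
TS = 3.45 * 301
TS = 1038 MPa


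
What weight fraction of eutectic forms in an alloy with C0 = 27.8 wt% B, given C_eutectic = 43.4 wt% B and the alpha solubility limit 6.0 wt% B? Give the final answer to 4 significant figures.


f_primary = (C_e - C0) / (C_e - C_alpha_max)
f_primary = (43.4 - 27.8) / (43.4 - 6.0)
f_primary = 0.417112
f_eutectic = 1 - 0.417112 = 0.5829


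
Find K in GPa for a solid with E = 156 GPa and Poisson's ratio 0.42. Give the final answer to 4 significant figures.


K = E / (3*(1-2*nu))
K = 156 / (3*(1-2*0.42))
K = 325 GPa


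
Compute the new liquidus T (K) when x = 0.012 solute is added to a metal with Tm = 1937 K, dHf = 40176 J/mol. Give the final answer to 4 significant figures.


dT = R*Tm^2*x / dHf
dT = 8.314 * 1937^2 * 0.012 / 40176
dT = 9.31717 K
T_new = 1937 - 9.31717 = 1928 K


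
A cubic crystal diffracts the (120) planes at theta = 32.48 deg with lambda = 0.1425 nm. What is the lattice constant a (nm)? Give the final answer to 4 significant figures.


d = lambda / (2*sin(theta))
d = 0.1425 / (2*sin(32.48 deg))
d = 0.13268 nm
a = d * sqrt(h^2+k^2+l^2) = 0.13268 * sqrt(5)
a = 0.2967 nm


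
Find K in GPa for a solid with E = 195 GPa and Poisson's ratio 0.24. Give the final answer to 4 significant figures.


K = E / (3*(1-2*nu))
K = 195 / (3*(1-2*0.24))
K = 125 GPa


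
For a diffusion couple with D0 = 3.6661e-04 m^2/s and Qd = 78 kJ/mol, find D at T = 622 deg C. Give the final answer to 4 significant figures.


D = D0 * exp(-Qd / (R*T))
T = 895.15 K
D = 3.6661e-04 * exp(-78e3 / (8.314 * 895.15))
D = 1.029e-08 m^2/s


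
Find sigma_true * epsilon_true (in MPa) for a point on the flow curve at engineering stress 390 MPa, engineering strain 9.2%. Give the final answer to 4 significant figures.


sigma_true = sigma_eng * (1 + epsilon_eng)
sigma_true = 390 * (1 + 0.092) = 425.88 MPa
epsilon_true = ln(1 + epsilon_eng)
epsilon_true = ln(1 + 0.092) = 0.0880109
sigma_true * epsilon_true = 425.88 * 0.0880109 = 37.48 MPa


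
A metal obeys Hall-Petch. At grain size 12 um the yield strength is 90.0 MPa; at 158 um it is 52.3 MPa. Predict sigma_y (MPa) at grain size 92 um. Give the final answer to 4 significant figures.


sigma_y = sigma0 + k / sqrt(d)
1/sqrt(d1) = 1/sqrt(1.2e-05) = 288.675;  1/sqrt(d2) = 79.5557
k = (sigma1 - sigma2) / (1/sqrt(d1) - 1/sqrt(d2)) = (90.0 - 52.3) / (288.675 - 79.5557) = 0.18028 MPa*m^0.5
sigma0 = sigma1 - k/sqrt(d1) = 90.0 - 0.18028*288.675 = 37.9577 MPa
sigma_y(d3) = 37.9577 + 0.18028 / sqrt(9.2e-05) = 56.75 MPa


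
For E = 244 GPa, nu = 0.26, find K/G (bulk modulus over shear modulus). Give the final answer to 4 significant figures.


G = E / (2*(1+nu))
G = 244 / (2*(1+0.26)) = 96.8254 GPa
K = E / (3*(1-2*nu))
K = 244 / (3*(1-2*0.26)) = 169.444 GPa
K/G = 169.444 / 96.8254 = 1.75


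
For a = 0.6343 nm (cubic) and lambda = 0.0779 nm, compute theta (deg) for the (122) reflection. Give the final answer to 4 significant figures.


d = a / sqrt(h^2+k^2+l^2)
d = 0.6343 / sqrt(9) = 0.211433 nm
lambda = 2*d*sin(theta)  =>  sin(theta) = lambda / (2*d)
sin(theta) = 0.0779 / (2 * 0.211433) = 0.184219
theta = 10.62 deg


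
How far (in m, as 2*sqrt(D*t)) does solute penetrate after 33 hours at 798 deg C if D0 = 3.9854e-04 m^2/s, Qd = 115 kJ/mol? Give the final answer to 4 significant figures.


Step 1: D = D0 * exp(-Qd/(R*T))
T = 1071.15 K
D = 3.9854e-04 * exp(-115e3 / (8.314 * 1071.15)) = 9.82411e-10 m^2/s
Step 2: L = 2*sqrt(D*t)
t = 33 h = 118800 s
L = 2*sqrt(9.82411e-10 * 118800) = 0.02161 m


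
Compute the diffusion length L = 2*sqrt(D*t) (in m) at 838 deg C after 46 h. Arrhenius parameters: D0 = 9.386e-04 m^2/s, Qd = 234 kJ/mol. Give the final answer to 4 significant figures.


Step 1: D = D0 * exp(-Qd/(R*T))
T = 1111.15 K
D = 9.386e-04 * exp(-234e3 / (8.314 * 1111.15)) = 9.37245e-15 m^2/s
Step 2: L = 2*sqrt(D*t)
t = 46 h = 165600 s
L = 2*sqrt(9.37245e-15 * 165600) = 7.879e-05 m


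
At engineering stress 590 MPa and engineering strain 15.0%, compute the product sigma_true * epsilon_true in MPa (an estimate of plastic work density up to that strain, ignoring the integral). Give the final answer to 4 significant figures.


sigma_true = sigma_eng * (1 + epsilon_eng)
sigma_true = 590 * (1 + 0.15) = 678.5 MPa
epsilon_true = ln(1 + epsilon_eng)
epsilon_true = ln(1 + 0.15) = 0.139762
sigma_true * epsilon_true = 678.5 * 0.139762 = 94.83 MPa


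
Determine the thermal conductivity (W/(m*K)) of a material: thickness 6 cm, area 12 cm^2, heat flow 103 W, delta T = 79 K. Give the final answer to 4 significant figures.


k = Q*L / (A*dT)
L = 0.06 m, A = 1.2e-03 m^2
k = 103 * 0.06 / (1.2e-03 * 79)
k = 65.19 W/(m*K)


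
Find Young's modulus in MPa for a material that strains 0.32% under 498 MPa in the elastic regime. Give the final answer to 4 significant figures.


E = sigma / epsilon
epsilon = 0.32% = 3.2e-03
E = 498 / 3.2e-03
E = 155600 MPa


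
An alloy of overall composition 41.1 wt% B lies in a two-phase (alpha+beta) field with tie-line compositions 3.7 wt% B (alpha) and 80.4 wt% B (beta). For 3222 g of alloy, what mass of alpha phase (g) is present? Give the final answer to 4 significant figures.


f_alpha = (C_beta - C0) / (C_beta - C_alpha)
f_alpha = (80.4 - 41.1) / (80.4 - 3.7) = 0.512386
m_alpha = f_alpha * m_total = 0.512386 * 3222 = 1651 g


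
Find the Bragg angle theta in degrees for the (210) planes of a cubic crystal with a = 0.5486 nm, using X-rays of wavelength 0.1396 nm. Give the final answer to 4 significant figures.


d = a / sqrt(h^2+k^2+l^2)
d = 0.5486 / sqrt(5) = 0.245341 nm
lambda = 2*d*sin(theta)  =>  sin(theta) = lambda / (2*d)
sin(theta) = 0.1396 / (2 * 0.245341) = 0.284502
theta = 16.53 deg


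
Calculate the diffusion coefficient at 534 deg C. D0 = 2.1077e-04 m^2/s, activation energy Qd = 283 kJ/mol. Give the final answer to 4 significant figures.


D = D0 * exp(-Qd / (R*T))
T = 807.15 K
D = 2.1077e-04 * exp(-283e3 / (8.314 * 807.15))
D = 1.021e-22 m^2/s


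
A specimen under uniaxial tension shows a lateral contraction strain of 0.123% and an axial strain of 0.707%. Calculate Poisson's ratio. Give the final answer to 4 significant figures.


nu = -epsilon_lat / epsilon_axial
Lateral strain is contraction (negative), so using magnitudes:
nu = 0.123 / 0.707
nu = 0.174


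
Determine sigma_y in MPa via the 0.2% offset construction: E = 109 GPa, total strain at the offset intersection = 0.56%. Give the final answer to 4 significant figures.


Offset strain = 0.002
Elastic strain at yield = total_strain - offset = 5.6e-03 - 0.002 = 3.6e-03
sigma_y = E * elastic_strain = 109000 * 3.6e-03
sigma_y = 392.4 MPa


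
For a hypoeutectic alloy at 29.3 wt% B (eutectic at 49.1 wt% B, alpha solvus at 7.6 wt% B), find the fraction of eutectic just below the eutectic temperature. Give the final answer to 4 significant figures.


f_primary = (C_e - C0) / (C_e - C_alpha_max)
f_primary = (49.1 - 29.3) / (49.1 - 7.6)
f_primary = 0.477108
f_eutectic = 1 - 0.477108 = 0.5229


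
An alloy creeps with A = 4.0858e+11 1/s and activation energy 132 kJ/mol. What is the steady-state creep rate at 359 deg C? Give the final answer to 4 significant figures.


rate = A * exp(-Q / (R*T))
T = 359 + 273.15 = 632.15 K
rate = 4.0858e+11 * exp(-132e3 / (8.314 * 632.15))
rate = 5.055 1/s


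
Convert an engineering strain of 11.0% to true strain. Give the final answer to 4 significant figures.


epsilon_true = ln(1 + epsilon_eng)
epsilon_true = ln(1 + 0.11)
epsilon_true = 0.1044


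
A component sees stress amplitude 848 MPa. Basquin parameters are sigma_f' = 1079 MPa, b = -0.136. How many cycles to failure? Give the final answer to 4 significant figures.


sigma_a = sigma_f' * (2*Nf)^b
2*Nf = (sigma_a / sigma_f')^(1/b)
2*Nf = (848 / 1079)^(1/-0.136)
2*Nf = 5.87903
Nf = 2.94 cycles


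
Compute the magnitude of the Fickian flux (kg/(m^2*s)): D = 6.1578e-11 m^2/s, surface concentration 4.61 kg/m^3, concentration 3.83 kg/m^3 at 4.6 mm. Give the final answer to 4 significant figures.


J = -D * (dC/dx) = D * (C1 - C2) / dx
J = 6.1578e-11 * (4.61 - 3.83) / 4.6e-03
J = 1.044e-08 kg/(m^2*s)
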